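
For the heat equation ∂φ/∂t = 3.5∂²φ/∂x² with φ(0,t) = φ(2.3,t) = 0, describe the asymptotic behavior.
φ → 0. Heat diffuses out through both boundaries.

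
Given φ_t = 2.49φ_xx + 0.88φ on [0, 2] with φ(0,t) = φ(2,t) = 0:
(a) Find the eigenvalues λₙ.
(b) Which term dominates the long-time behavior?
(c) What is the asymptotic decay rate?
Eigenvalues: λₙ = 2.49n²π²/2² - 0.88.
First three modes:
  n=1: λ₁ = 2.49π²/2² - 0.88 ≈ 5.264
  n=2: λ₂ = 9.96π²/2² - 0.88 ≈ 23.695
  n=3: λ₃ = 22.41π²/2² - 0.88 ≈ 54.414
Since 2.49π²/2² ≈ 6.144 > 0.88, all λₙ > 0.
The n=1 mode decays slowest → dominates as t → ∞.
Asymptotic: φ ~ c₁ sin(πx/2) e^{-λ₁t} with decay rate λ₁ ≈ 5.264.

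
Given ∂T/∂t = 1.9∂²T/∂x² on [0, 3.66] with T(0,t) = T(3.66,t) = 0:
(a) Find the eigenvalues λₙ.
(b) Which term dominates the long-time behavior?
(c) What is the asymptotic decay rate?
Eigenvalues: λₙ = 1.9n²π²/3.66².
First three modes:
  n=1: λ₁ = 1.9π²/3.66² ≈ 1.4
  n=2: λ₂ = 7.6π²/3.66² ≈ 5.6 (4× faster decay)
  n=3: λ₃ = 17.1π²/3.66² ≈ 12.599 (9× faster decay)
As t → ∞, higher modes decay exponentially faster. The n=1 mode dominates: T ~ c₁ sin(πx/3.66) e^{-λ₁t}.
Decay rate: λ₁ = 1.9π²/3.66² ≈ 1.4.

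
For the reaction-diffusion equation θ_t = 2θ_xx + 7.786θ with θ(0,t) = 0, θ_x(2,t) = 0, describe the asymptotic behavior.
θ grows unboundedly. Reaction dominates diffusion (r=7.786 > κπ²/(4L²)≈1.23); solution grows exponentially.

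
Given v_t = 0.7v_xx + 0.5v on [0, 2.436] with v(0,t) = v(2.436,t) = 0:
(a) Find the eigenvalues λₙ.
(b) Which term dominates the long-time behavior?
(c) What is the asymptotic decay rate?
Eigenvalues: λₙ = 0.7n²π²/2.436² - 0.5.
First three modes:
  n=1: λ₁ = 0.7π²/2.436² - 0.5 ≈ 0.664
  n=2: λ₂ = 2.8π²/2.436² - 0.5 ≈ 4.157
  n=3: λ₃ = 6.3π²/2.436² - 0.5 ≈ 9.978
Since 0.7π²/2.436² ≈ 1.164 > 0.5, all λₙ > 0.
The n=1 mode decays slowest → dominates as t → ∞.
Asymptotic: v ~ c₁ sin(πx/2.436) e^{-λ₁t} with decay rate λ₁ ≈ 0.664.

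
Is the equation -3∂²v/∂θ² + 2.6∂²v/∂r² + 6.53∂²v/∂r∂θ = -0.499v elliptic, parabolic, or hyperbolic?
Rewriting in standard form: 2.6∂²v/∂r² + 6.53∂²v/∂r∂θ - 3∂²v/∂θ² + 0.499v = 0. Computing B² - 4AC with A = 2.6, B = 6.53, C = -3: discriminant = 73.8409 (positive). Answer: hyperbolic.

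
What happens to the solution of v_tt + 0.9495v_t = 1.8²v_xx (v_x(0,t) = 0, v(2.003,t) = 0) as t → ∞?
v → 0. Damping (γ=0.9495) dissipates energy; oscillations decay exponentially.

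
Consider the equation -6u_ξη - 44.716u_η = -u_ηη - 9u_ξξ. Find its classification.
Rewriting in standard form: 9u_ξξ - 6u_ξη + u_ηη - 44.716u_η = 0. Parabolic. (A = 9, B = -6, C = 1 gives B² - 4AC = 0.)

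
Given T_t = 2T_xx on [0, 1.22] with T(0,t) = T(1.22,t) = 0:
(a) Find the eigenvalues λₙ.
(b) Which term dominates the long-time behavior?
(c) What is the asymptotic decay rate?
Eigenvalues: λₙ = 2n²π²/1.22².
First three modes:
  n=1: λ₁ = 2π²/1.22² ≈ 13.262
  n=2: λ₂ = 8π²/1.22² ≈ 53.048 (4× faster decay)
  n=3: λ₃ = 18π²/1.22² ≈ 119.358 (9× faster decay)
As t → ∞, higher modes decay exponentially faster. The n=1 mode dominates: T ~ c₁ sin(πx/1.22) e^{-λ₁t}.
Decay rate: λ₁ = 2π²/1.22² ≈ 13.262.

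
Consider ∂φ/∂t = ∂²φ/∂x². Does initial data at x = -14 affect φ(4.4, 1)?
Yes, for any finite x. The heat equation has infinite propagation speed, so all initial data affects all points at any t > 0.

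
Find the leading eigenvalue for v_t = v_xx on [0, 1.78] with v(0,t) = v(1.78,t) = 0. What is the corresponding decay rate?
Eigenvalues: λₙ = n²π²/1.78².
First three modes:
  n=1: λ₁ = π²/1.78² ≈ 3.115
  n=2: λ₂ = 4π²/1.78² ≈ 12.46 (4× faster decay)
  n=3: λ₃ = 9π²/1.78² ≈ 28.035 (9× faster decay)
As t → ∞, higher modes decay exponentially faster. The n=1 mode dominates: v ~ c₁ sin(πx/1.78) e^{-λ₁t}.
Decay rate: λ₁ = π²/1.78² ≈ 3.115.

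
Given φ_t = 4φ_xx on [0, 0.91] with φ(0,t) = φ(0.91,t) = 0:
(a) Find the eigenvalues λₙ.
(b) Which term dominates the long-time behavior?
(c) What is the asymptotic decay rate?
Eigenvalues: λₙ = 4n²π²/0.91².
First three modes:
  n=1: λ₁ = 4π²/0.91² ≈ 47.673
  n=2: λ₂ = 16π²/0.91² ≈ 190.694 (4× faster decay)
  n=3: λ₃ = 36π²/0.91² ≈ 429.061 (9× faster decay)
As t → ∞, higher modes decay exponentially faster. The n=1 mode dominates: φ ~ c₁ sin(πx/0.91) e^{-λ₁t}.
Decay rate: λ₁ = 4π²/0.91² ≈ 47.673.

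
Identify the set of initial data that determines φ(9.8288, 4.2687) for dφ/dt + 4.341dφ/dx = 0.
A single point: x = -8.7016267. The characteristic through (9.8288, 4.2687) is x - 4.341t = const, so x = 9.8288 - 4.341·4.2687 = -8.7016267.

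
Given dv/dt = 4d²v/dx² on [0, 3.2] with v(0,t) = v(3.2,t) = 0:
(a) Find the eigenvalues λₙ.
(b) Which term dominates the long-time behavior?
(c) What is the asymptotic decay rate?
Eigenvalues: λₙ = 4n²π²/3.2².
First three modes:
  n=1: λ₁ = 4π²/3.2² ≈ 3.855
  n=2: λ₂ = 16π²/3.2² ≈ 15.421 (4× faster decay)
  n=3: λ₃ = 36π²/3.2² ≈ 34.698 (9× faster decay)
As t → ∞, higher modes decay exponentially faster. The n=1 mode dominates: v ~ c₁ sin(πx/3.2) e^{-λ₁t}.
Decay rate: λ₁ = 4π²/3.2² ≈ 3.855.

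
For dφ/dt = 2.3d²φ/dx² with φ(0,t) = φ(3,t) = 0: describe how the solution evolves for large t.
φ → 0. Heat diffuses out through both boundaries.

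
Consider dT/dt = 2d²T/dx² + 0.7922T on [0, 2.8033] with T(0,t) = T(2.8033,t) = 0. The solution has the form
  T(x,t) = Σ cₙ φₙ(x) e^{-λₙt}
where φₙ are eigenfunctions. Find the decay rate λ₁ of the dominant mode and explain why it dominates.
Eigenvalues: λₙ = 2n²π²/2.8033² - 0.7922.
First three modes:
  n=1: λ₁ = 2π²/2.8033² - 0.7922 ≈ 1.72
  n=2: λ₂ = 8π²/2.8033² - 0.7922 ≈ 9.255
  n=3: λ₃ = 18π²/2.8033² - 0.7922 ≈ 21.814
Since 2π²/2.8033² ≈ 2.512 > 0.7922, all λₙ > 0.
The n=1 mode decays slowest → dominates as t → ∞.
Asymptotic: T ~ c₁ sin(πx/2.8033) e^{-λ₁t} with decay rate λ₁ ≈ 1.72.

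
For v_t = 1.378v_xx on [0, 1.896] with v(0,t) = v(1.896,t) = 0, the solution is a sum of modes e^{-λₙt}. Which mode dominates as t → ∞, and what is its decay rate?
Eigenvalues: λₙ = 1.378n²π²/1.896².
First three modes:
  n=1: λ₁ = 1.378π²/1.896² ≈ 3.783
  n=2: λ₂ = 5.512π²/1.896² ≈ 15.133 (4× faster decay)
  n=3: λ₃ = 12.402π²/1.896² ≈ 34.05 (9× faster decay)
As t → ∞, higher modes decay exponentially faster. The n=1 mode dominates: v ~ c₁ sin(πx/1.896) e^{-λ₁t}.
Decay rate: λ₁ = 1.378π²/1.896² ≈ 3.783.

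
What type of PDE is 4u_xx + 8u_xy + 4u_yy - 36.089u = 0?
With A = 4, B = 8, C = 4, the discriminant is 0. This is a parabolic PDE.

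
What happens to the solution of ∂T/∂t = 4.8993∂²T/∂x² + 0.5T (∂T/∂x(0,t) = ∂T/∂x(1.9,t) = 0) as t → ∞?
T grows unboundedly. With Neumann BCs the constant mode has diffusion eigenvalue 0, so any r > 0 makes it grow like e^(0.5t); solution grows exponentially.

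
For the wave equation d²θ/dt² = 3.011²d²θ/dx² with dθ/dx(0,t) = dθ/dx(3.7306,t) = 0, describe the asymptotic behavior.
θ oscillates about a mean that drifts linearly in t (generically unbounded; no decay). There is no damping, so the nonconstant modes persist as standing waves (energy conserved, no decay). But with Neumann conditions at both ends the constant mode has eigenvalue 0: the spatial mean M(t) of θ satisfies M'' = 0, so M(t) = M(0) + M'(0)·t. Unless the initial velocity has zero mean (∫θ_t(x,0)dx = 0), the solution grows linearly in t (unbounded, though not exponentially); if it does have zero mean, the solution stays bounded and simply oscillates.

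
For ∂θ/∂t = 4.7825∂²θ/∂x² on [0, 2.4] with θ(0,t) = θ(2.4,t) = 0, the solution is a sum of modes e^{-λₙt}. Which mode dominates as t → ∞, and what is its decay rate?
Eigenvalues: λₙ = 4.7825n²π²/2.4².
First three modes:
  n=1: λ₁ = 4.7825π²/2.4² ≈ 8.195
  n=2: λ₂ = 19.13π²/2.4² ≈ 32.779 (4× faster decay)
  n=3: λ₃ = 43.0425π²/2.4² ≈ 73.752 (9× faster decay)
As t → ∞, higher modes decay exponentially faster. The n=1 mode dominates: θ ~ c₁ sin(πx/2.4) e^{-λ₁t}.
Decay rate: λ₁ = 4.7825π²/2.4² ≈ 8.195.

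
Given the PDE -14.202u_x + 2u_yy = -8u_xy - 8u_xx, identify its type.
Rewriting in standard form: 8u_xx + 8u_xy + 2u_yy - 14.202u_x = 0. The second-order coefficients are A = 8, B = 8, C = 2. Since B² - 4AC = 0 = 0, this is a parabolic PDE.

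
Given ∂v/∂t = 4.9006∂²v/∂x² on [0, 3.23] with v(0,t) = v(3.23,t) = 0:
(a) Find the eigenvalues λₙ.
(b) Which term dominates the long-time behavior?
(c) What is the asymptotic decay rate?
Eigenvalues: λₙ = 4.9006n²π²/3.23².
First three modes:
  n=1: λ₁ = 4.9006π²/3.23² ≈ 4.636
  n=2: λ₂ = 19.6024π²/3.23² ≈ 18.544 (4× faster decay)
  n=3: λ₃ = 44.1054π²/3.23² ≈ 41.724 (9× faster decay)
As t → ∞, higher modes decay exponentially faster. The n=1 mode dominates: v ~ c₁ sin(πx/3.23) e^{-λ₁t}.
Decay rate: λ₁ = 4.9006π²/3.23² ≈ 4.636.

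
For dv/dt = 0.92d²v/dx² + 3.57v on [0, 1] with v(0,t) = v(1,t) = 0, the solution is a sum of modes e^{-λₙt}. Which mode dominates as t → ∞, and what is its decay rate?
Eigenvalues: λₙ = 0.92n²π²/1² - 3.57.
First three modes:
  n=1: λ₁ = 0.92π² - 3.57 ≈ 5.51
  n=2: λ₂ = 3.68π² - 3.57 ≈ 32.75
  n=3: λ₃ = 8.28π² - 3.57 ≈ 78.15
Since 0.92π² ≈ 9.08 > 3.57, all λₙ > 0.
The n=1 mode decays slowest → dominates as t → ∞.
Asymptotic: v ~ c₁ sin(πx/1) e^{-λ₁t} with decay rate λ₁ ≈ 5.51.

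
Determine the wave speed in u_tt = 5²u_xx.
Speed = 5. Information travels along characteristics x = x₀ ± 5t.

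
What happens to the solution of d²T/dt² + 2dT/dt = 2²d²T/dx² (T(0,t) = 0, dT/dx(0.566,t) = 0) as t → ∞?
T → 0. Damping (γ=2) dissipates energy; oscillations decay exponentially.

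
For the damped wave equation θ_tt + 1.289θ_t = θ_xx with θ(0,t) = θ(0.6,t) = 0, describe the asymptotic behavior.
θ → 0. Damping (γ=1.289) dissipates energy; oscillations decay exponentially.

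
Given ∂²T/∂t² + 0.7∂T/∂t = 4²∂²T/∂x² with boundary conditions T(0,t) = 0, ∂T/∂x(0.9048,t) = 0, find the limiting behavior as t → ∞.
T → 0. Damping (γ=0.7) dissipates energy; oscillations decay exponentially.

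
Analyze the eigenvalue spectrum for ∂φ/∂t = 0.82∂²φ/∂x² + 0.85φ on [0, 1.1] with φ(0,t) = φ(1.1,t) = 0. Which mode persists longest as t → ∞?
Eigenvalues: λₙ = 0.82n²π²/1.1² - 0.85.
First three modes:
  n=1: λ₁ = 0.82π²/1.1² - 0.85 ≈ 5.838
  n=2: λ₂ = 3.28π²/1.1² - 0.85 ≈ 25.904
  n=3: λ₃ = 7.38π²/1.1² - 0.85 ≈ 59.346
Since 0.82π²/1.1² ≈ 6.688 > 0.85, all λₙ > 0.
The n=1 mode decays slowest → dominates as t → ∞.
Asymptotic: φ ~ c₁ sin(πx/1.1) e^{-λ₁t} with decay rate λ₁ ≈ 5.838.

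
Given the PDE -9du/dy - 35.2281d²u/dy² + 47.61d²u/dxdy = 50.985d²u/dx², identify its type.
Rewriting in standard form: -50.985d²u/dx² + 47.61d²u/dxdy - 35.2281d²u/dy² - 9du/dy = 0. The second-order coefficients are A = -50.985, B = 47.61, C = -35.2281. Since B² - 4AC = -4917.706614 < 0, this is an elliptic PDE.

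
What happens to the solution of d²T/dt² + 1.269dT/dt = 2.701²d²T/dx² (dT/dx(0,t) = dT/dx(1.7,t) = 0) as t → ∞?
T → constant (steady state). Damping (γ=1.269) dissipates the nonconstant modes; with Neumann BCs the spatial average obeys M''+γM'=0 and tends to a finite limit.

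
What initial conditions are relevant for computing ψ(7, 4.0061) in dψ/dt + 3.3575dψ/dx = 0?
A single point: x = -6.45048075. The characteristic through (7, 4.0061) is x - 3.3575t = const, so x = 7 - 3.3575·4.0061 = -6.45048075.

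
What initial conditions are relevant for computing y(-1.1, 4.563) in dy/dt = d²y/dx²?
The entire real line. The heat equation has infinite propagation speed: any initial disturbance instantly affects all points (though exponentially small far away).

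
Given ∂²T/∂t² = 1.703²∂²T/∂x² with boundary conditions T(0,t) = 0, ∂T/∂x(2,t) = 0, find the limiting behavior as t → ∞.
T oscillates (no decay). Energy is conserved; the solution oscillates indefinitely as standing waves.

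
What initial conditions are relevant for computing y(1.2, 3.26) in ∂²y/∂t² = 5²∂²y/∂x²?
Domain of dependence: [-15.1, 17.5]. Signals travel at speed 5, so data within |x - 1.2| ≤ 5·3.26 = 16.3 can reach the point.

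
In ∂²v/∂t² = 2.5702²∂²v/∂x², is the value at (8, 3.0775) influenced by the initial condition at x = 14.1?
Yes. The domain of dependence is [0.0902095, 15.9097905], and 14.1 ∈ [0.0902095, 15.9097905].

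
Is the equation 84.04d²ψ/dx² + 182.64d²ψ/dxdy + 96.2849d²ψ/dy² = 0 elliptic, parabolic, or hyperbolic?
Computing B² - 4AC with A = 84.04, B = 182.64, C = 96.2849: discriminant = 990.237616 (positive). Answer: hyperbolic.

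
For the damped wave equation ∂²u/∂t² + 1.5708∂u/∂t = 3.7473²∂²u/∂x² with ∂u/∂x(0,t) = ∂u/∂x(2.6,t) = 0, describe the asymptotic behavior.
u → constant (steady state). Damping (γ=1.5708) dissipates the nonconstant modes; with Neumann BCs the spatial average obeys M''+γM'=0 and tends to a finite limit.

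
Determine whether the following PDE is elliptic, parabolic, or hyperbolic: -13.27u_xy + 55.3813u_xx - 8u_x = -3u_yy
Rewriting in standard form: 55.3813u_xx - 13.27u_xy + 3u_yy - 8u_x = 0. Coefficients: A = 55.3813, B = -13.27, C = 3. B² - 4AC = -488.4827, which is negative, so the equation is elliptic.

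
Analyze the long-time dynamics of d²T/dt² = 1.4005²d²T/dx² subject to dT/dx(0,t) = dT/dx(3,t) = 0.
Long-time behavior: T oscillates about a mean that drifts linearly in t (generically unbounded; no decay). There is no damping, so the nonconstant modes persist as standing waves (energy conserved, no decay). But with Neumann conditions at both ends the constant mode has eigenvalue 0: the spatial mean M(t) of T satisfies M'' = 0, so M(t) = M(0) + M'(0)·t. Unless the initial velocity has zero mean (∫T_t(x,0)dx = 0), the solution grows linearly in t (unbounded, though not exponentially); if it does have zero mean, the solution stays bounded and simply oscillates.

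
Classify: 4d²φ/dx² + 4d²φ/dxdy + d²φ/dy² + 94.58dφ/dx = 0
Parabolic (discriminant = 0).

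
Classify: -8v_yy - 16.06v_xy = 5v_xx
Rewriting in standard form: -5v_xx - 16.06v_xy - 8v_yy = 0. Hyperbolic (discriminant = 97.9236).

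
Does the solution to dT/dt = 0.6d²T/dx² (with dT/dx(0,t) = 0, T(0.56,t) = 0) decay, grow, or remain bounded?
T → 0. Heat escapes through the Dirichlet boundary.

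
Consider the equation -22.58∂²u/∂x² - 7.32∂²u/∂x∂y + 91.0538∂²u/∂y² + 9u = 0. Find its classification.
Hyperbolic. (A = -22.58, B = -7.32, C = 91.0538 gives B² - 4AC = 8277.561616.)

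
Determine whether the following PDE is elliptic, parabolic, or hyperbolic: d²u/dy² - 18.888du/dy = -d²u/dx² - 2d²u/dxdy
Rewriting in standard form: d²u/dx² + 2d²u/dxdy + d²u/dy² - 18.888du/dy = 0. Coefficients: A = 1, B = 2, C = 1. B² - 4AC = 0, which is zero, so the equation is parabolic.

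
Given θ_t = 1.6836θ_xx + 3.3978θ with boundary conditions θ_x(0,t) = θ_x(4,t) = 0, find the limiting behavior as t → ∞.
θ grows unboundedly. With Neumann BCs the constant mode has diffusion eigenvalue 0, so any r > 0 makes it grow like e^(3.3978t); solution grows exponentially.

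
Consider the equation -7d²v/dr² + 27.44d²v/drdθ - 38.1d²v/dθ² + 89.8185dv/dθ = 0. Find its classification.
Elliptic. (A = -7, B = 27.44, C = -38.1 gives B² - 4AC = -313.8464.)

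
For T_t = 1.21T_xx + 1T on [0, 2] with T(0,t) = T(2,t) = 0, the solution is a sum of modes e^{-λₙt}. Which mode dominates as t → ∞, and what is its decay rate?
Eigenvalues: λₙ = 1.21n²π²/2² - 1.
First three modes:
  n=1: λ₁ = 1.21π²/2² - 1 ≈ 1.986
  n=2: λ₂ = 4.84π²/2² - 1 ≈ 10.942
  n=3: λ₃ = 10.89π²/2² - 1 ≈ 25.87
Since 1.21π²/2² ≈ 2.986 > 1, all λₙ > 0.
The n=1 mode decays slowest → dominates as t → ∞.
Asymptotic: T ~ c₁ sin(πx/2) e^{-λ₁t} with decay rate λ₁ ≈ 1.986.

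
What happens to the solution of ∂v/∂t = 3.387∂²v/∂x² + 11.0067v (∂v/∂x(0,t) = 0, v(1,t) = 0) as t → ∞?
v grows unboundedly. Reaction dominates diffusion (r=11.0067 > κπ²/(4L²)≈8.36); solution grows exponentially.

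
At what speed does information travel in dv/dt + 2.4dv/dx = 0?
Speed = 2.4. Information travels along x - 2.4t = const (rightward).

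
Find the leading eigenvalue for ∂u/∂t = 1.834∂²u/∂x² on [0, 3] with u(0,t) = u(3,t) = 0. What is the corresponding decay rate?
Eigenvalues: λₙ = 1.834n²π²/3².
First three modes:
  n=1: λ₁ = 1.834π²/3² ≈ 2.011
  n=2: λ₂ = 7.336π²/3² ≈ 8.045 (4× faster decay)
  n=3: λ₃ = 16.506π²/3² ≈ 18.101 (9× faster decay)
As t → ∞, higher modes decay exponentially faster. The n=1 mode dominates: u ~ c₁ sin(πx/3) e^{-λ₁t}.
Decay rate: λ₁ = 1.834π²/3² ≈ 2.011.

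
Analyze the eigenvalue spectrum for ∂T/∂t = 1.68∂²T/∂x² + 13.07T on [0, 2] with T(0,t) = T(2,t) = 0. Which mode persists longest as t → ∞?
Eigenvalues: λₙ = 1.68n²π²/2² - 13.07.
First three modes:
  n=1: λ₁ = 1.68π²/2² - 13.07 ≈ -8.925
  n=2: λ₂ = 6.72π²/2² - 13.07 ≈ 3.511
  n=3: λ₃ = 15.12π²/2² - 13.07 ≈ 24.237
Since 1.68π²/2² ≈ 4.145 < 13.07, λ₁ < 0.
The n=1 mode grows fastest (−λₙ is largest for n=1) → dominates.
Asymptotic: T ~ c₁ sin(πx/2) e^{8.925t} (exponential growth at rate −λ₁ ≈ 8.925).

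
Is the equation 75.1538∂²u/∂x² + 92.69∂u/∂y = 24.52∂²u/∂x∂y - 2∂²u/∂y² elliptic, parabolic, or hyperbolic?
Rewriting in standard form: 75.1538∂²u/∂x² - 24.52∂²u/∂x∂y + 2∂²u/∂y² + 92.69∂u/∂y = 0. Computing B² - 4AC with A = 75.1538, B = -24.52, C = 2: discriminant = 0 (zero). Answer: parabolic.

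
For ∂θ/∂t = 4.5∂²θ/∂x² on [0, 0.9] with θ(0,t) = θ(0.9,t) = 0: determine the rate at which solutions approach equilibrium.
Eigenvalues: λₙ = 4.5n²π²/0.9².
First three modes:
  n=1: λ₁ = 4.5π²/0.9² ≈ 54.831
  n=2: λ₂ = 18π²/0.9² ≈ 219.325 (4× faster decay)
  n=3: λ₃ = 40.5π²/0.9² ≈ 493.48 (9× faster decay)
As t → ∞, higher modes decay exponentially faster. The n=1 mode dominates: θ ~ c₁ sin(πx/0.9) e^{-λ₁t}.
Decay rate: λ₁ = 4.5π²/0.9² ≈ 54.831.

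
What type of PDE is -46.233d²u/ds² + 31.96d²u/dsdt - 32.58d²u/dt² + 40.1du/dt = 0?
With A = -46.233, B = 31.96, C = -32.58, the discriminant is -5003.64296. This is an elliptic PDE.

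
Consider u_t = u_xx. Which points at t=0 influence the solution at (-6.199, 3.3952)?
The entire real line. The heat equation has infinite propagation speed: any initial disturbance instantly affects all points (though exponentially small far away).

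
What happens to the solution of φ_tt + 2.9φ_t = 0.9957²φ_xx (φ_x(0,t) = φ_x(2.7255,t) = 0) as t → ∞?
φ → constant (steady state). Damping (γ=2.9) dissipates the nonconstant modes; with Neumann BCs the spatial average obeys M''+γM'=0 and tends to a finite limit.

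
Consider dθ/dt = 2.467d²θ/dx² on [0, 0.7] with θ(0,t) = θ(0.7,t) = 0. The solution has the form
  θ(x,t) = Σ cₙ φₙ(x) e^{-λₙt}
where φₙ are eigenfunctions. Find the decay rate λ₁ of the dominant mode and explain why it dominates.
Eigenvalues: λₙ = 2.467n²π²/0.7².
First three modes:
  n=1: λ₁ = 2.467π²/0.7² ≈ 49.69
  n=2: λ₂ = 9.868π²/0.7² ≈ 198.762 (4× faster decay)
  n=3: λ₃ = 22.203π²/0.7² ≈ 447.214 (9× faster decay)
As t → ∞, higher modes decay exponentially faster. The n=1 mode dominates: θ ~ c₁ sin(πx/0.7) e^{-λ₁t}.
Decay rate: λ₁ = 2.467π²/0.7² ≈ 49.69.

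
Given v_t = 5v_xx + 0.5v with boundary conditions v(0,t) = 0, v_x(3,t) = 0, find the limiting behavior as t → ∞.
v → 0. Diffusion dominates reaction (r=0.5 < κπ²/(4L²)≈1.37); solution decays.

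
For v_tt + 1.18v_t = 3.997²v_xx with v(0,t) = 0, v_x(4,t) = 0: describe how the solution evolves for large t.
v → 0. Damping (γ=1.18) dissipates energy; oscillations decay exponentially.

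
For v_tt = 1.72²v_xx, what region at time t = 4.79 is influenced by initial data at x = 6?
Domain of influence: [-2.2388, 14.2388]. Data at x = 6 spreads outward at speed 1.72.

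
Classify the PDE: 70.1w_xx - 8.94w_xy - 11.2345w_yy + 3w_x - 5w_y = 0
A = 70.1, B = -8.94, C = -11.2345. Discriminant B² - 4AC = 3230.0774. Since 3230.0774 > 0, hyperbolic.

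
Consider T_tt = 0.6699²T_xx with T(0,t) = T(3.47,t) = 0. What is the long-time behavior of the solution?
As t → ∞, T oscillates (no decay). Energy is conserved; the solution oscillates indefinitely as standing waves.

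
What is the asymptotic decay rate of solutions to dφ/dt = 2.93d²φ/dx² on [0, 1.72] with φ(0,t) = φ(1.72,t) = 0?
Eigenvalues: λₙ = 2.93n²π²/1.72².
First three modes:
  n=1: λ₁ = 2.93π²/1.72² ≈ 9.775
  n=2: λ₂ = 11.72π²/1.72² ≈ 39.099 (4× faster decay)
  n=3: λ₃ = 26.37π²/1.72² ≈ 87.974 (9× faster decay)
As t → ∞, higher modes decay exponentially faster. The n=1 mode dominates: φ ~ c₁ sin(πx/1.72) e^{-λ₁t}.
Decay rate: λ₁ = 2.93π²/1.72² ≈ 9.775.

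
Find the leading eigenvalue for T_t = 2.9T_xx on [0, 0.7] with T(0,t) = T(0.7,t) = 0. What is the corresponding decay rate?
Eigenvalues: λₙ = 2.9n²π²/0.7².
First three modes:
  n=1: λ₁ = 2.9π²/0.7² ≈ 58.412
  n=2: λ₂ = 11.6π²/0.7² ≈ 233.648 (4× faster decay)
  n=3: λ₃ = 26.1π²/0.7² ≈ 525.707 (9× faster decay)
As t → ∞, higher modes decay exponentially faster. The n=1 mode dominates: T ~ c₁ sin(πx/0.7) e^{-λ₁t}.
Decay rate: λ₁ = 2.9π²/0.7² ≈ 58.412.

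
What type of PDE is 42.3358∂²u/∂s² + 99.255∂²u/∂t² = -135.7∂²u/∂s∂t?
Rewriting in standard form: 42.3358∂²u/∂s² + 135.7∂²u/∂s∂t + 99.255∂²u/∂t² = 0. With A = 42.3358, B = 135.7, C = 99.255, the discriminant is 1606.330684. This is a hyperbolic PDE.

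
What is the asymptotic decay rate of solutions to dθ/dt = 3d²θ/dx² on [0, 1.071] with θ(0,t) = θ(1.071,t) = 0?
Eigenvalues: λₙ = 3n²π²/1.071².
First three modes:
  n=1: λ₁ = 3π²/1.071² ≈ 25.813
  n=2: λ₂ = 12π²/1.071² ≈ 103.253 (4× faster decay)
  n=3: λ₃ = 27π²/1.071² ≈ 232.319 (9× faster decay)
As t → ∞, higher modes decay exponentially faster. The n=1 mode dominates: θ ~ c₁ sin(πx/1.071) e^{-λ₁t}.
Decay rate: λ₁ = 3π²/1.071² ≈ 25.813.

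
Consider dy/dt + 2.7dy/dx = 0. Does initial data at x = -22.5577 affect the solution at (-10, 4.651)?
Yes. The characteristic through (-10, 4.651) passes through x = -22.5577.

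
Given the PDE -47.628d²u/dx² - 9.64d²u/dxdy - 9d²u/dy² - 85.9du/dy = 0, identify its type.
The second-order coefficients are A = -47.628, B = -9.64, C = -9. Since B² - 4AC = -1621.6784 < 0, this is an elliptic PDE.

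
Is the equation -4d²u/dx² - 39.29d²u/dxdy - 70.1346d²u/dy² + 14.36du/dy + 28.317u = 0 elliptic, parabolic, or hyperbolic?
Computing B² - 4AC with A = -4, B = -39.29, C = -70.1346: discriminant = 421.5505 (positive). Answer: hyperbolic.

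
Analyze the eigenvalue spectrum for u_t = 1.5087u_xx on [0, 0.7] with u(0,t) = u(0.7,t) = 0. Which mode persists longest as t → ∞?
Eigenvalues: λₙ = 1.5087n²π²/0.7².
First three modes:
  n=1: λ₁ = 1.5087π²/0.7² ≈ 30.388
  n=2: λ₂ = 6.0348π²/0.7² ≈ 121.553 (4× faster decay)
  n=3: λ₃ = 13.5783π²/0.7² ≈ 273.495 (9× faster decay)
As t → ∞, higher modes decay exponentially faster. The n=1 mode dominates: u ~ c₁ sin(πx/0.7) e^{-λ₁t}.
Decay rate: λ₁ = 1.5087π²/0.7² ≈ 30.388.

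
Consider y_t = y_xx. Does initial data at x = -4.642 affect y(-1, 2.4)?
Yes, for any finite x. The heat equation has infinite propagation speed, so all initial data affects all points at any t > 0.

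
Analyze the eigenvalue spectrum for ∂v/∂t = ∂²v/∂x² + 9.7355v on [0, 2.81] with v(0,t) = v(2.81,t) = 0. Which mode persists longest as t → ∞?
Eigenvalues: λₙ = n²π²/2.81² - 9.7355.
First three modes:
  n=1: λ₁ = π²/2.81² - 9.7355 ≈ -8.486
  n=2: λ₂ = 4π²/2.81² - 9.7355 ≈ -4.736
  n=3: λ₃ = 9π²/2.81² - 9.7355 ≈ 1.514
Since π²/2.81² ≈ 1.25 < 9.7355, λ₁ < 0.
The n=1 mode grows fastest (−λₙ is largest for n=1) → dominates.
Asymptotic: v ~ c₁ sin(πx/2.81) e^{8.486t} (exponential growth at rate −λ₁ ≈ 8.486).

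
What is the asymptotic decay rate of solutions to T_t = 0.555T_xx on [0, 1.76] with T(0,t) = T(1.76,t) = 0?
Eigenvalues: λₙ = 0.555n²π²/1.76².
First three modes:
  n=1: λ₁ = 0.555π²/1.76² ≈ 1.768
  n=2: λ₂ = 2.22π²/1.76² ≈ 7.073 (4× faster decay)
  n=3: λ₃ = 4.995π²/1.76² ≈ 15.915 (9× faster decay)
As t → ∞, higher modes decay exponentially faster. The n=1 mode dominates: T ~ c₁ sin(πx/1.76) e^{-λ₁t}.
Decay rate: λ₁ = 0.555π²/1.76² ≈ 1.768.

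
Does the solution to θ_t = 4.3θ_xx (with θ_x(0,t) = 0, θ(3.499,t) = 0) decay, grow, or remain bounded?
θ → 0. Heat escapes through the Dirichlet boundary.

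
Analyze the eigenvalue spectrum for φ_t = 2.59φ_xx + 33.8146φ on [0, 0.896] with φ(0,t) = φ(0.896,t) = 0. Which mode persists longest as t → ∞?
Eigenvalues: λₙ = 2.59n²π²/0.896² - 33.8146.
First three modes:
  n=1: λ₁ = 2.59π²/0.896² - 33.8146 ≈ -1.974
  n=2: λ₂ = 10.36π²/0.896² - 33.8146 ≈ 93.548
  n=3: λ₃ = 23.31π²/0.896² - 33.8146 ≈ 252.752
Since 2.59π²/0.896² ≈ 31.841 < 33.8146, λ₁ < 0.
The n=1 mode grows fastest (−λₙ is largest for n=1) → dominates.
Asymptotic: φ ~ c₁ sin(πx/0.896) e^{1.974t} (exponential growth at rate −λ₁ ≈ 1.974).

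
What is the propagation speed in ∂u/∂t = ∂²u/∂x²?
Infinite. The heat equation is parabolic, not hyperbolic, so disturbances propagate instantly.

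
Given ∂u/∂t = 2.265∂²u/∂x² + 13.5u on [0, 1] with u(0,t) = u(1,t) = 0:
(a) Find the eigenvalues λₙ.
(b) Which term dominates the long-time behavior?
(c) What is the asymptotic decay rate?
Eigenvalues: λₙ = 2.265n²π²/1² - 13.5.
First three modes:
  n=1: λ₁ = 2.265π² - 13.5 ≈ 8.855
  n=2: λ₂ = 9.06π² - 13.5 ≈ 75.919
  n=3: λ₃ = 20.385π² - 13.5 ≈ 187.692
Since 2.265π² ≈ 22.355 > 13.5, all λₙ > 0.
The n=1 mode decays slowest → dominates as t → ∞.
Asymptotic: u ~ c₁ sin(πx/1) e^{-λ₁t} with decay rate λ₁ ≈ 8.855.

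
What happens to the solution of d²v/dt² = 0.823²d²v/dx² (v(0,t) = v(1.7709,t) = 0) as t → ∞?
v oscillates (no decay). Energy is conserved; the solution oscillates indefinitely as standing waves.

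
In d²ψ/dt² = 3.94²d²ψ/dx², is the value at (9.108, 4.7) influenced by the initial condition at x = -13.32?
No. The domain of dependence is [-9.41, 27.626], and -13.32 is outside this interval.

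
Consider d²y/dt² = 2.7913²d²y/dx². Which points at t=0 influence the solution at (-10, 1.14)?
Domain of dependence: [-13.182082, -6.817918]. Signals travel at speed 2.7913, so data within |x - -10| ≤ 2.7913·1.14 = 3.182082 can reach the point.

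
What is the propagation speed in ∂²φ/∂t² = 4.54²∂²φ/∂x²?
Speed = 4.54. Information travels along characteristics x = x₀ ± 4.54t.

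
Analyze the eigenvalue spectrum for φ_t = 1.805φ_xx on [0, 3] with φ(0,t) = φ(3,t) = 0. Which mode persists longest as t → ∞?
Eigenvalues: λₙ = 1.805n²π²/3².
First three modes:
  n=1: λ₁ = 1.805π²/3² ≈ 1.979
  n=2: λ₂ = 7.22π²/3² ≈ 7.918 (4× faster decay)
  n=3: λ₃ = 16.245π²/3² ≈ 17.815 (9× faster decay)
As t → ∞, higher modes decay exponentially faster. The n=1 mode dominates: φ ~ c₁ sin(πx/3) e^{-λ₁t}.
Decay rate: λ₁ = 1.805π²/3² ≈ 1.979.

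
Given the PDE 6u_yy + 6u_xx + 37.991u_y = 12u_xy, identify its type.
Rewriting in standard form: 6u_xx - 12u_xy + 6u_yy + 37.991u_y = 0. The second-order coefficients are A = 6, B = -12, C = 6. Since B² - 4AC = 0 = 0, this is a parabolic PDE.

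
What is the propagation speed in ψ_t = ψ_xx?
Infinite. The heat equation is parabolic, not hyperbolic, so disturbances propagate instantly.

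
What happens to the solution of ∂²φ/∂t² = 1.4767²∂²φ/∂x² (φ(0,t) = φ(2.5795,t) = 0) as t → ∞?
φ oscillates (no decay). Energy is conserved; the solution oscillates indefinitely as standing waves.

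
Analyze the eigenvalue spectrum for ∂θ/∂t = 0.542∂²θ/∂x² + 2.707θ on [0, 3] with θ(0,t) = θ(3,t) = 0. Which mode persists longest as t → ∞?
Eigenvalues: λₙ = 0.542n²π²/3² - 2.707.
First three modes:
  n=1: λ₁ = 0.542π²/3² - 2.707 ≈ -2.113
  n=2: λ₂ = 2.168π²/3² - 2.707 ≈ -0.33
  n=3: λ₃ = 4.878π²/3² - 2.707 ≈ 2.642
Since 0.542π²/3² ≈ 0.594 < 2.707, λ₁ < 0.
The n=1 mode grows fastest (−λₙ is largest for n=1) → dominates.
Asymptotic: θ ~ c₁ sin(πx/3) e^{2.113t} (exponential growth at rate −λ₁ ≈ 2.113).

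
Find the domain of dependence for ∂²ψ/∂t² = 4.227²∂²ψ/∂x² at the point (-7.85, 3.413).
Domain of dependence: [-22.276751, 6.576751]. Signals travel at speed 4.227, so data within |x - -7.85| ≤ 4.227·3.413 = 14.426751 can reach the point.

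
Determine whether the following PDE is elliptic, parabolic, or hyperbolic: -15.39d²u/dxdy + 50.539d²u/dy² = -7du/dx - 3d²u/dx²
Rewriting in standard form: 3d²u/dx² - 15.39d²u/dxdy + 50.539d²u/dy² + 7du/dx = 0. Coefficients: A = 3, B = -15.39, C = 50.539. B² - 4AC = -369.6159, which is negative, so the equation is elliptic.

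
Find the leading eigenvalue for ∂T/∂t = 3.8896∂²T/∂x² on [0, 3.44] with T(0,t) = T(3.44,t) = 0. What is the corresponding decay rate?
Eigenvalues: λₙ = 3.8896n²π²/3.44².
First three modes:
  n=1: λ₁ = 3.8896π²/3.44² ≈ 3.244
  n=2: λ₂ = 15.5584π²/3.44² ≈ 12.976 (4× faster decay)
  n=3: λ₃ = 35.0064π²/3.44² ≈ 29.196 (9× faster decay)
As t → ∞, higher modes decay exponentially faster. The n=1 mode dominates: T ~ c₁ sin(πx/3.44) e^{-λ₁t}.
Decay rate: λ₁ = 3.8896π²/3.44² ≈ 3.244.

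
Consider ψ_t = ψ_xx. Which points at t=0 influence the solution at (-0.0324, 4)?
The entire real line. The heat equation has infinite propagation speed: any initial disturbance instantly affects all points (though exponentially small far away).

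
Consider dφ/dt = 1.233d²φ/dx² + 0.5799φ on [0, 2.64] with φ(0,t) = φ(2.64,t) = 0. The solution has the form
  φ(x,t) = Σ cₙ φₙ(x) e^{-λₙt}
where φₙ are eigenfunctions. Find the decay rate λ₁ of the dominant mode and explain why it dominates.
Eigenvalues: λₙ = 1.233n²π²/2.64² - 0.5799.
First three modes:
  n=1: λ₁ = 1.233π²/2.64² - 0.5799 ≈ 1.166
  n=2: λ₂ = 4.932π²/2.64² - 0.5799 ≈ 6.404
  n=3: λ₃ = 11.097π²/2.64² - 0.5799 ≈ 15.134
Since 1.233π²/2.64² ≈ 1.746 > 0.5799, all λₙ > 0.
The n=1 mode decays slowest → dominates as t → ∞.
Asymptotic: φ ~ c₁ sin(πx/2.64) e^{-λ₁t} with decay rate λ₁ ≈ 1.166.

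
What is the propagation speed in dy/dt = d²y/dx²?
Infinite. The heat equation is parabolic, not hyperbolic, so disturbances propagate instantly.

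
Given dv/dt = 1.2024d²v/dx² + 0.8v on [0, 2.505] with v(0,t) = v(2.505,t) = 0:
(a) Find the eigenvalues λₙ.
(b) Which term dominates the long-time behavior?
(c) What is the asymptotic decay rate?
Eigenvalues: λₙ = 1.2024n²π²/2.505² - 0.8.
First three modes:
  n=1: λ₁ = 1.2024π²/2.505² - 0.8 ≈ 1.091
  n=2: λ₂ = 4.8096π²/2.505² - 0.8 ≈ 6.765
  n=3: λ₃ = 10.8216π²/2.505² - 0.8 ≈ 16.221
Since 1.2024π²/2.505² ≈ 1.891 > 0.8, all λₙ > 0.
The n=1 mode decays slowest → dominates as t → ∞.
Asymptotic: v ~ c₁ sin(πx/2.505) e^{-λ₁t} with decay rate λ₁ ≈ 1.091.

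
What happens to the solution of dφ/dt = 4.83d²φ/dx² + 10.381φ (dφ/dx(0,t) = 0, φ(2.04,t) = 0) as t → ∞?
φ grows unboundedly. Reaction dominates diffusion (r=10.381 > κπ²/(4L²)≈2.86); solution grows exponentially.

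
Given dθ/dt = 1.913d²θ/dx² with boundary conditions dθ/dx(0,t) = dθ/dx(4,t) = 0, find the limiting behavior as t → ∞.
θ → constant (steady state). Heat is conserved (no flux at boundaries); solution approaches the spatial average.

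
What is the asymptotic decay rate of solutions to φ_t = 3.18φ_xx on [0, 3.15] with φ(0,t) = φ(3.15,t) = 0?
Eigenvalues: λₙ = 3.18n²π²/3.15².
First three modes:
  n=1: λ₁ = 3.18π²/3.15² ≈ 3.163
  n=2: λ₂ = 12.72π²/3.15² ≈ 12.652 (4× faster decay)
  n=3: λ₃ = 28.62π²/3.15² ≈ 28.467 (9× faster decay)
As t → ∞, higher modes decay exponentially faster. The n=1 mode dominates: φ ~ c₁ sin(πx/3.15) e^{-λ₁t}.
Decay rate: λ₁ = 3.18π²/3.15² ≈ 3.163.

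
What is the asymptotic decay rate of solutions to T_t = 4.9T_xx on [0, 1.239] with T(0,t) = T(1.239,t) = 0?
Eigenvalues: λₙ = 4.9n²π²/1.239².
First three modes:
  n=1: λ₁ = 4.9π²/1.239² ≈ 31.503
  n=2: λ₂ = 19.6π²/1.239² ≈ 126.012 (4× faster decay)
  n=3: λ₃ = 44.1π²/1.239² ≈ 283.528 (9× faster decay)
As t → ∞, higher modes decay exponentially faster. The n=1 mode dominates: T ~ c₁ sin(πx/1.239) e^{-λ₁t}.
Decay rate: λ₁ = 4.9π²/1.239² ≈ 31.503.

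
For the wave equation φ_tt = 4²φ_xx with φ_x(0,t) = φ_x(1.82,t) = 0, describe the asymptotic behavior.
φ oscillates about a mean that drifts linearly in t (generically unbounded; no decay). There is no damping, so the nonconstant modes persist as standing waves (energy conserved, no decay). But with Neumann conditions at both ends the constant mode has eigenvalue 0: the spatial mean M(t) of φ satisfies M'' = 0, so M(t) = M(0) + M'(0)·t. Unless the initial velocity has zero mean (∫φ_t(x,0)dx = 0), the solution grows linearly in t (unbounded, though not exponentially); if it does have zero mean, the solution stays bounded and simply oscillates.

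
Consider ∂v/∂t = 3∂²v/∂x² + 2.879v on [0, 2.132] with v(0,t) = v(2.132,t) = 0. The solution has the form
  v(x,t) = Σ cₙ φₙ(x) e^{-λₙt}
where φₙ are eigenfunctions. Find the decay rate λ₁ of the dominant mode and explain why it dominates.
Eigenvalues: λₙ = 3n²π²/2.132² - 2.879.
First three modes:
  n=1: λ₁ = 3π²/2.132² - 2.879 ≈ 3.635
  n=2: λ₂ = 12π²/2.132² - 2.879 ≈ 23.177
  n=3: λ₃ = 27π²/2.132² - 2.879 ≈ 55.747
Since 3π²/2.132² ≈ 6.514 > 2.879, all λₙ > 0.
The n=1 mode decays slowest → dominates as t → ∞.
Asymptotic: v ~ c₁ sin(πx/2.132) e^{-λ₁t} with decay rate λ₁ ≈ 3.635.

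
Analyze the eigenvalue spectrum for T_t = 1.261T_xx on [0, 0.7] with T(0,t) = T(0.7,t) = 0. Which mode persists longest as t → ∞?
Eigenvalues: λₙ = 1.261n²π²/0.7².
First three modes:
  n=1: λ₁ = 1.261π²/0.7² ≈ 25.399
  n=2: λ₂ = 5.044π²/0.7² ≈ 101.596 (4× faster decay)
  n=3: λ₃ = 11.349π²/0.7² ≈ 228.592 (9× faster decay)
As t → ∞, higher modes decay exponentially faster. The n=1 mode dominates: T ~ c₁ sin(πx/0.7) e^{-λ₁t}.
Decay rate: λ₁ = 1.261π²/0.7² ≈ 25.399.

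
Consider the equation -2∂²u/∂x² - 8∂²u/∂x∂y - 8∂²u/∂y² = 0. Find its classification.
Parabolic. (A = -2, B = -8, C = -8 gives B² - 4AC = 0.)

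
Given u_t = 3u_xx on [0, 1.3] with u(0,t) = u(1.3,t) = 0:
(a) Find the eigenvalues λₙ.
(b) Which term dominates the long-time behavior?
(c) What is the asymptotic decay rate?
Eigenvalues: λₙ = 3n²π²/1.3².
First three modes:
  n=1: λ₁ = 3π²/1.3² ≈ 17.52
  n=2: λ₂ = 12π²/1.3² ≈ 70.08 (4× faster decay)
  n=3: λ₃ = 27π²/1.3² ≈ 157.68 (9× faster decay)
As t → ∞, higher modes decay exponentially faster. The n=1 mode dominates: u ~ c₁ sin(πx/1.3) e^{-λ₁t}.
Decay rate: λ₁ = 3π²/1.3² ≈ 17.52.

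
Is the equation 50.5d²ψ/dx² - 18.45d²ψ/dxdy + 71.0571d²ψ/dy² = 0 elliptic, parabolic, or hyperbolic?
Computing B² - 4AC with A = 50.5, B = -18.45, C = 71.0571: discriminant = -14013.1317 (negative). Answer: elliptic.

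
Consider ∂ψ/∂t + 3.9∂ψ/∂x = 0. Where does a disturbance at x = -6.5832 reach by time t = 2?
At x = 1.2168. The characteristic carries data from (-6.5832, 0) to (1.2168, 2).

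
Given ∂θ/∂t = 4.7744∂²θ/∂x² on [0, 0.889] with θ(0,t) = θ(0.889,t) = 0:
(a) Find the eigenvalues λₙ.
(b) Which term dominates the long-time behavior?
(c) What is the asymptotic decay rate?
Eigenvalues: λₙ = 4.7744n²π²/0.889².
First three modes:
  n=1: λ₁ = 4.7744π²/0.889² ≈ 59.623
  n=2: λ₂ = 19.0976π²/0.889² ≈ 238.493 (4× faster decay)
  n=3: λ₃ = 42.9696π²/0.889² ≈ 536.608 (9× faster decay)
As t → ∞, higher modes decay exponentially faster. The n=1 mode dominates: θ ~ c₁ sin(πx/0.889) e^{-λ₁t}.
Decay rate: λ₁ = 4.7744π²/0.889² ≈ 59.623.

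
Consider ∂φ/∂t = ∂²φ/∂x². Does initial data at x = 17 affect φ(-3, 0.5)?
Yes, for any finite x. The heat equation has infinite propagation speed, so all initial data affects all points at any t > 0.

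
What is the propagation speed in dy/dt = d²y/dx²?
Infinite. The heat equation is parabolic, not hyperbolic, so disturbances propagate instantly.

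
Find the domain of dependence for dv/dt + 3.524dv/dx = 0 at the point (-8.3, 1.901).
A single point: x = -14.999124. The characteristic through (-8.3, 1.901) is x - 3.524t = const, so x = -8.3 - 3.524·1.901 = -14.999124.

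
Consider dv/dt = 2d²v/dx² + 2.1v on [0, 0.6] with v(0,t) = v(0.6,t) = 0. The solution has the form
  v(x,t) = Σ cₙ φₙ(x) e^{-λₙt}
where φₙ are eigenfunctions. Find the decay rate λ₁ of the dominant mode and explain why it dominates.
Eigenvalues: λₙ = 2n²π²/0.6² - 2.1.
First three modes:
  n=1: λ₁ = 2π²/0.6² - 2.1 ≈ 52.731
  n=2: λ₂ = 8π²/0.6² - 2.1 ≈ 217.225
  n=3: λ₃ = 18π²/0.6² - 2.1 ≈ 491.38
Since 2π²/0.6² ≈ 54.831 > 2.1, all λₙ > 0.
The n=1 mode decays slowest → dominates as t → ∞.
Asymptotic: v ~ c₁ sin(πx/0.6) e^{-λ₁t} with decay rate λ₁ ≈ 52.731.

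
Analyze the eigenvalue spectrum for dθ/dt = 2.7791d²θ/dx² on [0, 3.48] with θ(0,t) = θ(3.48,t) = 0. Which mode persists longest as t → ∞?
Eigenvalues: λₙ = 2.7791n²π²/3.48².
First three modes:
  n=1: λ₁ = 2.7791π²/3.48² ≈ 2.265
  n=2: λ₂ = 11.1164π²/3.48² ≈ 9.06 (4× faster decay)
  n=3: λ₃ = 25.0119π²/3.48² ≈ 20.384 (9× faster decay)
As t → ∞, higher modes decay exponentially faster. The n=1 mode dominates: θ ~ c₁ sin(πx/3.48) e^{-λ₁t}.
Decay rate: λ₁ = 2.7791π²/3.48² ≈ 2.265.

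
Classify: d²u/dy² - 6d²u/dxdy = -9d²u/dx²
Rewriting in standard form: 9d²u/dx² - 6d²u/dxdy + d²u/dy² = 0. Parabolic (discriminant = 0).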